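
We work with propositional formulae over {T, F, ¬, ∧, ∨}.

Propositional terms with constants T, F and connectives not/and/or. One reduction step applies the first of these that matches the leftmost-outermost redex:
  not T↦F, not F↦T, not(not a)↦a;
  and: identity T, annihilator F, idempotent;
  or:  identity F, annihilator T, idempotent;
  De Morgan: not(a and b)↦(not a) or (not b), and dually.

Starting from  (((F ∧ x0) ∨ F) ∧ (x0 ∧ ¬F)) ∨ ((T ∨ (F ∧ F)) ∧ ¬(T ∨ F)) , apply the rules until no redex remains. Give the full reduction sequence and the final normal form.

Answer: normal form = F  (in 9 steps)

Derivation:
  start: (((F ∧ x0) ∨ F) ∧ (x0 ∧ ¬F)) ∨ ((T ∨ (F ∧ F)) ∧ ¬(T ∨ F))
  [1] ((F ∧ x0) ∧ (x0 ∧ ¬F)) ∨ ((T ∨ (F ∧ F)) ∧ ¬(T ∨ F))
  [2] (F ∧ (x0 ∧ ¬F)) ∨ ((T ∨ (F ∧ F)) ∧ ¬(T ∨ F))
  [3] F ∨ ((T ∨ (F ∧ F)) ∧ ¬(T ∨ F))
  [4] (T ∨ (F ∧ F)) ∧ ¬(T ∨ F)
  [5] T ∧ ¬(T ∨ F)
  [6] ¬(T ∨ F)
  [7] ¬T ∧ ¬F
  [8] F ∧ ¬F
  [9] F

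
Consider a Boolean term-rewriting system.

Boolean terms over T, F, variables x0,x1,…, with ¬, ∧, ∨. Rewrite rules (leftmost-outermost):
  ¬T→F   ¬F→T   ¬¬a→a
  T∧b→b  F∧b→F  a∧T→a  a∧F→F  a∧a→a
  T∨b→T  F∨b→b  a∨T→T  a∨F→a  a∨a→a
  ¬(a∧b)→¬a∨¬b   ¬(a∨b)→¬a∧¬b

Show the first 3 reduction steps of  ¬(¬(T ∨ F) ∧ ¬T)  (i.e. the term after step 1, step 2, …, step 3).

Answer: after 3 steps: T ∨ ¬¬T

Reduction:
  start: ¬(¬(T ∨ F) ∧ ¬T)
  →1  ¬¬(T ∨ F) ∨ ¬¬T
  →2  (T ∨ F) ∨ ¬¬T
  →3  T ∨ ¬¬T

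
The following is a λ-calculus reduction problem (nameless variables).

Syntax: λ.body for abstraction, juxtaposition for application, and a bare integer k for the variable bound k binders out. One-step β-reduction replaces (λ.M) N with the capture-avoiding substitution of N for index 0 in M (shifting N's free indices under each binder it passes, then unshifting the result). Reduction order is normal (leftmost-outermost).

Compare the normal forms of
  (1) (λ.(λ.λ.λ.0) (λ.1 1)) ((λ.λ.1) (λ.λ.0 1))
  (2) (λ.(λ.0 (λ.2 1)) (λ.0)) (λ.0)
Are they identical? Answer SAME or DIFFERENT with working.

Answer: SAME — A ⇓ λ.λ.0, B ⇓ λ.λ.0

Reduction:
Term A:
  start: (λ.(λ.λ.λ.0) (λ.1 1)) ((λ.λ.1) (λ.λ.0 1))
  step 1: (λ.λ.λ.0) (λ.(λ.λ.1) (λ.λ.0 1) ((λ.λ.1) (λ.λ.0 1)))
  step 2: λ.λ.0

Term B:
  start: (λ.(λ.0 (λ.2 1)) (λ.0)) (λ.0)
  step 1: (λ.0 (λ.(λ.0) 1)) (λ.0)
  step 2: (λ.0) (λ.(λ.0) (λ.0))
  step 3: λ.(λ.0) (λ.0)
  step 4: λ.λ.0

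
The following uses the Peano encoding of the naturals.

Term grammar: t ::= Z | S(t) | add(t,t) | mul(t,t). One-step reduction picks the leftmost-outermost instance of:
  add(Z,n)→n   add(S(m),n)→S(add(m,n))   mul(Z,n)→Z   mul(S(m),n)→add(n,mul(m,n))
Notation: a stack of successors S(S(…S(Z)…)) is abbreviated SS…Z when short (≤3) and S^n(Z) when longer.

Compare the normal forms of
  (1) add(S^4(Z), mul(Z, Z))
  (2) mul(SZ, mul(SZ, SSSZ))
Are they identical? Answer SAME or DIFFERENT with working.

Term A:
  start: add(S^4(Z), mul(Z, Z))
  →1  S(add(SSSZ, mul(Z, Z)))
  →2  S(S(add(SSZ, mul(Z, Z))))
  →3  S(S(S(add(SZ, mul(Z, Z)))))
  →4  S(S(S(S(add(Z, mul(Z, Z))))))
  →5  S(S(S(S(mul(Z, Z)))))
  →6  S^4(Z)

Term B:
  start: mul(SZ, mul(SZ, SSSZ))
  →1  add(mul(SZ, SSSZ), mul(Z, mul(SZ, SSSZ)))
  →2  add(add(SSSZ, mul(Z, SSSZ)), mul(Z, mul(SZ, SSSZ)))
  →3  add(S(add(SSZ, mul(Z, SSSZ))), mul(Z, mul(SZ, SSSZ)))
  →4  S(add(add(SSZ, mul(Z, SSSZ)), mul(Z, mul(SZ, SSSZ))))
  →5  S(add(S(add(SZ, mul(Z, SSSZ))), mul(Z, mul(SZ, SSSZ))))
  →6  S(S(add(add(SZ, mul(Z, SSSZ)), mul(Z, mul(SZ, SSSZ)))))
  →7  S(S(add(S(add(Z, mul(Z, SSSZ))), mul(Z, mul(SZ, SSSZ)))))
  →8  S(S(S(add(add(Z, mul(Z, SSSZ)), mul(Z, mul(SZ, SSSZ))))))
  →9  S(S(S(add(mul(Z, SSSZ), mul(Z, mul(SZ, SSSZ))))))
  →10  S(S(S(add(Z, mul(Z, mul(SZ, SSSZ))))))
  →11  S(S(S(mul(Z, mul(SZ, SSSZ)))))
  →12  SSSZ

Answer: DIFFERENT — A ⇓ S^4(Z), B ⇓ SSSZ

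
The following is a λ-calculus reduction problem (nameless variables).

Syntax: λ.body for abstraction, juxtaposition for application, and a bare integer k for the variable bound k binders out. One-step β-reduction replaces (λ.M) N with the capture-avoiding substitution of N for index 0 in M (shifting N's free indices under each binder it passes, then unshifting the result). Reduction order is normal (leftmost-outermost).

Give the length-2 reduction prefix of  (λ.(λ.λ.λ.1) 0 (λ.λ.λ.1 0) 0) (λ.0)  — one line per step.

Answer: after 2 steps: (λ.λ.1) (λ.λ.λ.1 0) (λ.0)

Working:
  start: (λ.(λ.λ.λ.1) 0 (λ.λ.λ.1 0) 0) (λ.0)
  step 1: (λ.λ.λ.1) (λ.0) (λ.λ.λ.1 0) (λ.0)
  step 2: (λ.λ.1) (λ.λ.λ.1 0) (λ.0)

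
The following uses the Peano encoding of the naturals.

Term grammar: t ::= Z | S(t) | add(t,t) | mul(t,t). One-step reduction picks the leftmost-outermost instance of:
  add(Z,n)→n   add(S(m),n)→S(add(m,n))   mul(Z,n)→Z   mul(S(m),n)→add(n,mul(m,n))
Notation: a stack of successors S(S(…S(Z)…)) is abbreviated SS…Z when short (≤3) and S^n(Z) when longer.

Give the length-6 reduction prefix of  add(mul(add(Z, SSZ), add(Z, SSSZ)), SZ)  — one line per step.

  start: add(mul(add(Z, SSZ), add(Z, SSSZ)), SZ)
  [1] add(mul(SSZ, add(Z, SSSZ)), SZ)
  [2] add(add(add(Z, SSSZ), mul(SZ, add(Z, SSSZ))), SZ)
  [3] add(add(SSSZ, mul(SZ, add(Z, SSSZ))), SZ)
  [4] add(S(add(SSZ, mul(SZ, add(Z, SSSZ)))), SZ)
  [5] S(add(add(SSZ, mul(SZ, add(Z, SSSZ))), SZ))
  [6] S(add(S(add(SZ, mul(SZ, add(Z, SSSZ)))), SZ))

Answer: after 6 steps: S(add(S(add(SZ, mul(SZ, add(Z, SSSZ)))), SZ))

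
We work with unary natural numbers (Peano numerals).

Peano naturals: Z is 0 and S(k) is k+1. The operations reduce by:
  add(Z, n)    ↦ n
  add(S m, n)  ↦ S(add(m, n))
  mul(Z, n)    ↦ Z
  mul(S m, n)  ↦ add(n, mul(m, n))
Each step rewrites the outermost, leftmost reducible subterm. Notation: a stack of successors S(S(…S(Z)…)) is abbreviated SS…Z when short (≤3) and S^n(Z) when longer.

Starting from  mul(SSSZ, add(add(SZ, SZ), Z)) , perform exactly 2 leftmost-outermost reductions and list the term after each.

Answer: after 2 steps: add(add(S(add(Z, SZ)), Z), mul(SSZ, add(add(SZ, SZ), Z)))

Derivation:
  start: mul(SSSZ, add(add(SZ, SZ), Z))
  step 1: add(add(add(SZ, SZ), Z), mul(SSZ, add(add(SZ, SZ), Z)))
  step 2: add(add(S(add(Z, SZ)), Z), mul(SSZ, add(add(SZ, SZ), Z)))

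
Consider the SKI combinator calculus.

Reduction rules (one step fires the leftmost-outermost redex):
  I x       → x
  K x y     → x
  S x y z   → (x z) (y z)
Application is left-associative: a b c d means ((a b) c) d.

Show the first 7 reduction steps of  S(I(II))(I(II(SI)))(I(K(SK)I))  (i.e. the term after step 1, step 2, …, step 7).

Answer: after 7 steps: SK(II(SI)(I(K(SK)I)))

Working:
  start: S(I(II))(I(II(SI)))(I(K(SK)I))
  →1  I(II)(I(K(SK)I))(I(II(SI))(I(K(SK)I)))
  →2  II(I(K(SK)I))(I(II(SI))(I(K(SK)I)))
  →3  I(I(K(SK)I))(I(II(SI))(I(K(SK)I)))
  →4  I(K(SK)I)(I(II(SI))(I(K(SK)I)))
  →5  K(SK)I(I(II(SI))(I(K(SK)I)))
  →6  SK(I(II(SI))(I(K(SK)I)))
  →7  SK(II(SI)(I(K(SK)I)))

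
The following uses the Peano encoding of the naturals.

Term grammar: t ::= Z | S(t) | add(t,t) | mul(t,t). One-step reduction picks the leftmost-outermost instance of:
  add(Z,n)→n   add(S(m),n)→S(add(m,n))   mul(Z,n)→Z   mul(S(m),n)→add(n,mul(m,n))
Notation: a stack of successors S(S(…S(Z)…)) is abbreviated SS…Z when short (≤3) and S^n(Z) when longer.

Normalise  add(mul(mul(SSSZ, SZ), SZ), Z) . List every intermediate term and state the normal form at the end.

  start: add(mul(mul(SSSZ, SZ), SZ), Z)
  step 1: add(mul(add(SZ, mul(SSZ, SZ)), SZ), Z)
  step 2: add(mul(S(add(Z, mul(SSZ, SZ))), SZ), Z)
  step 3: add(add(SZ, mul(add(Z, mul(SSZ, SZ)), SZ)), Z)
  step 4: add(S(add(Z, mul(add(Z, mul(SSZ, SZ)), SZ))), Z)
  step 5: S(add(add(Z, mul(add(Z, mul(SSZ, SZ)), SZ)), Z))
  step 6: S(add(mul(add(Z, mul(SSZ, SZ)), SZ), Z))
  step 7: S(add(mul(mul(SSZ, SZ), SZ), Z))
  step 8: S(add(mul(add(SZ, mul(SZ, SZ)), SZ), Z))
  step 9: S(add(mul(S(add(Z, mul(SZ, SZ))), SZ), Z))
  step 10: S(add(add(SZ, mul(add(Z, mul(SZ, SZ)), SZ)), Z))
  step 11: S(add(S(add(Z, mul(add(Z, mul(SZ, SZ)), SZ))), Z))
  step 12: S(S(add(add(Z, mul(add(Z, mul(SZ, SZ)), SZ)), Z)))
  step 13: S(S(add(mul(add(Z, mul(SZ, SZ)), SZ), Z)))
  step 14: S(S(add(mul(mul(SZ, SZ), SZ), Z)))
  step 15: S(S(add(mul(add(SZ, mul(Z, SZ)), SZ), Z)))
  step 16: S(S(add(mul(S(add(Z, mul(Z, SZ))), SZ), Z)))
  step 17: S(S(add(add(SZ, mul(add(Z, mul(Z, SZ)), SZ)), Z)))
  step 18: S(S(add(S(add(Z, mul(add(Z, mul(Z, SZ)), SZ))), Z)))
  step 19: S(S(S(add(add(Z, mul(add(Z, mul(Z, SZ)), SZ)), Z))))
  step 20: S(S(S(add(mul(add(Z, mul(Z, SZ)), SZ), Z))))
  step 21: S(S(S(add(mul(mul(Z, SZ), SZ), Z))))
  step 22: S(S(S(add(mul(Z, SZ), Z))))
  step 23: S(S(S(add(Z, Z))))
  step 24: SSSZ

Answer: normal form = SSSZ  (in 24 steps)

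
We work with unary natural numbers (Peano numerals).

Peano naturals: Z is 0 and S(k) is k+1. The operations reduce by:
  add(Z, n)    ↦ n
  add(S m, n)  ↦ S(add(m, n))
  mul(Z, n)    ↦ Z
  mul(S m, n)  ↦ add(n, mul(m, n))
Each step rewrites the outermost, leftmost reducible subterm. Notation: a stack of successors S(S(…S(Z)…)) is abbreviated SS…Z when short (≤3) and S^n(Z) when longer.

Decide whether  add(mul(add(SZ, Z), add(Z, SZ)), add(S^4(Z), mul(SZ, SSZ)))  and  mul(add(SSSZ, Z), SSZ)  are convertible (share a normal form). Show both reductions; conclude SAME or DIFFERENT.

Term A:
  start: add(mul(add(SZ, Z), add(Z, SZ)), add(S^4(Z), mul(SZ, SSZ)))
  →1  add(mul(S(add(Z, Z)), add(Z, SZ)), add(S^4(Z), mul(SZ, SSZ)))
  →2  add(add(add(Z, SZ), mul(add(Z, Z), add(Z, SZ))), add(S^4(Z), mul(SZ, SSZ)))
  →3  add(add(SZ, mul(add(Z, Z), add(Z, SZ))), add(S^4(Z), mul(SZ, SSZ)))
  →4  add(S(add(Z, mul(add(Z, Z), add(Z, SZ)))), add(S^4(Z), mul(SZ, SSZ)))
  →5  S(add(add(Z, mul(add(Z, Z), add(Z, SZ))), add(S^4(Z), mul(SZ, SSZ))))
  →6  S(add(mul(add(Z, Z), add(Z, SZ)), add(S^4(Z), mul(SZ, SSZ))))
  →7  S(add(mul(Z, add(Z, SZ)), add(S^4(Z), mul(SZ, SSZ))))
  →8  S(add(Z, add(S^4(Z), mul(SZ, SSZ))))
  →9  S(add(S^4(Z), mul(SZ, SSZ)))
  →10  S(S(add(SSSZ, mul(SZ, SSZ))))
  →11  S(S(S(add(SSZ, mul(SZ, SSZ)))))
  →12  S(S(S(S(add(SZ, mul(SZ, SSZ))))))
  →13  S(S(S(S(S(add(Z, mul(SZ, SSZ)))))))
  →14  S(S(S(S(S(mul(SZ, SSZ))))))
  →15  S(S(S(S(S(add(SSZ, mul(Z, SSZ)))))))
  →16  S(S(S(S(S(S(add(SZ, mul(Z, SSZ))))))))
  →17  S(S(S(S(S(S(S(add(Z, mul(Z, SSZ)))))))))
  →18  S(S(S(S(S(S(S(mul(Z, SSZ))))))))
  →19  S^7(Z)

Term B:
  start: mul(add(SSSZ, Z), SSZ)
  →1  mul(S(add(SSZ, Z)), SSZ)
  →2  add(SSZ, mul(add(SSZ, Z), SSZ))
  →3  S(add(SZ, mul(add(SSZ, Z), SSZ)))
  →4  S(S(add(Z, mul(add(SSZ, Z), SSZ))))
  →5  S(S(mul(add(SSZ, Z), SSZ)))
  →6  S(S(mul(S(add(SZ, Z)), SSZ)))
  →7  S(S(add(SSZ, mul(add(SZ, Z), SSZ))))
  →8  S(S(S(add(SZ, mul(add(SZ, Z), SSZ)))))
  →9  S(S(S(S(add(Z, mul(add(SZ, Z), SSZ))))))
  →10  S(S(S(S(mul(add(SZ, Z), SSZ)))))
  →11  S(S(S(S(mul(S(add(Z, Z)), SSZ)))))
  →12  S(S(S(S(add(SSZ, mul(add(Z, Z), SSZ))))))
  →13  S(S(S(S(S(add(SZ, mul(add(Z, Z), SSZ)))))))
  →14  S(S(S(S(S(S(add(Z, mul(add(Z, Z), SSZ))))))))
  →15  S(S(S(S(S(S(mul(add(Z, Z), SSZ)))))))
  →16  S(S(S(S(S(S(mul(Z, SSZ)))))))
  →17  S^6(Z)

Answer: DIFFERENT — A ⇓ S^7(Z), B ⇓ S^6(Z)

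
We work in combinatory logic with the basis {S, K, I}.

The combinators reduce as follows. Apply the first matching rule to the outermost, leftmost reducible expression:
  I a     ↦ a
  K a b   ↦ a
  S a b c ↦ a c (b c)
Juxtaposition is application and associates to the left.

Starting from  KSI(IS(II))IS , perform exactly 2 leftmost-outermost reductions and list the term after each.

Answer: after 2 steps: IS(II)S(IS)

Reduction:
  start: KSI(IS(II))IS
  step 1: S(IS(II))IS
  step 2: IS(II)S(IS)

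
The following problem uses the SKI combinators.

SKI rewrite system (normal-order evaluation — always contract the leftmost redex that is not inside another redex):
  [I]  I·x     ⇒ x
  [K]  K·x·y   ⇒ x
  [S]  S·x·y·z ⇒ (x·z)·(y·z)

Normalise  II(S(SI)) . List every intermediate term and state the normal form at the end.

  start: II(S(SI))
  step 1: I(S(SI))
  step 2: S(SI)

Answer: normal form = S(SI)  (in 2 steps)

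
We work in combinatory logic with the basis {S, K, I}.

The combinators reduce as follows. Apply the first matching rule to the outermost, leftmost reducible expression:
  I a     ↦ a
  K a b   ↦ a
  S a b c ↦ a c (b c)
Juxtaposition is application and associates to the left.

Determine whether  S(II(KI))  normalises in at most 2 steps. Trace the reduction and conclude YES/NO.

  start: S(II(KI))
  step 1: S(I(KI))
  step 2: S(KI)

Answer: YES — reaches normal form S(KI) in 2 ≤ 2 steps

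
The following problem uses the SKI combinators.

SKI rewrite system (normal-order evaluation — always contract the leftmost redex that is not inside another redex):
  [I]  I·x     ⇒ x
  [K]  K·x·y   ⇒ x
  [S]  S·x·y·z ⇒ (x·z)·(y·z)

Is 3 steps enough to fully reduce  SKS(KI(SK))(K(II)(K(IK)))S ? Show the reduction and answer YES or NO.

  start: SKS(KI(SK))(K(II)(K(IK)))S
  [1] K(KI(SK))(S(KI(SK)))(K(II)(K(IK)))S
  [2] KI(SK)(K(II)(K(IK)))S
  [3] I(K(II)(K(IK)))S

Answer: NO — after 3 steps the term is I(K(II)(K(IK)))S, not yet normal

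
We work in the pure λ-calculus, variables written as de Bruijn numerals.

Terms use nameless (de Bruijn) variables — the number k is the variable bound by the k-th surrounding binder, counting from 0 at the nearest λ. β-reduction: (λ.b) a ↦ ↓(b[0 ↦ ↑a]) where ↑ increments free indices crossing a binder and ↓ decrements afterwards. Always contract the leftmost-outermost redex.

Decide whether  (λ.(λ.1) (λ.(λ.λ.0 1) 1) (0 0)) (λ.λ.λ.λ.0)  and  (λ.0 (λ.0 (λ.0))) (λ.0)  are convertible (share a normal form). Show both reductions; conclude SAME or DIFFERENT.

Term A:
  start: (λ.(λ.1) (λ.(λ.λ.0 1) 1) (0 0)) (λ.λ.λ.λ.0)
  [1] (λ.λ.λ.λ.λ.0) (λ.(λ.λ.0 1) (λ.λ.λ.λ.0)) ((λ.λ.λ.λ.0) (λ.λ.λ.λ.0))
  [2] (λ.λ.λ.λ.0) ((λ.λ.λ.λ.0) (λ.λ.λ.λ.0))
  [3] λ.λ.λ.0

Term B:
  start: (λ.0 (λ.0 (λ.0))) (λ.0)
  [1] (λ.0) (λ.0 (λ.0))
  [2] λ.0 (λ.0)

Answer: DIFFERENT — A ⇓ λ.λ.λ.0, B ⇓ λ.0 (λ.0)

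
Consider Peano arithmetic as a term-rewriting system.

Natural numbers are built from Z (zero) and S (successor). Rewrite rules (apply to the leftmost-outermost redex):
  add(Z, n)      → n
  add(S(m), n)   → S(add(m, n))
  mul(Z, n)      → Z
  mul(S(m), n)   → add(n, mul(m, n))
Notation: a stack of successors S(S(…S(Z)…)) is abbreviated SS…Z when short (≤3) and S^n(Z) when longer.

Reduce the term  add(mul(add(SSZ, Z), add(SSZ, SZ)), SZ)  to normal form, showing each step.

Answer: normal form = S^7(Z)  (in 27 steps)

Reduction:
  start: add(mul(add(SSZ, Z), add(SSZ, SZ)), SZ)
  →1  add(mul(S(add(SZ, Z)), add(SSZ, SZ)), SZ)
  →2  add(add(add(SSZ, SZ), mul(add(SZ, Z), add(SSZ, SZ))), SZ)
  →3  add(add(S(add(SZ, SZ)), mul(add(SZ, Z), add(SSZ, SZ))), SZ)
  →4  add(S(add(add(SZ, SZ), mul(add(SZ, Z), add(SSZ, SZ)))), SZ)
  →5  S(add(add(add(SZ, SZ), mul(add(SZ, Z), add(SSZ, SZ))), SZ))
  →6  S(add(add(S(add(Z, SZ)), mul(add(SZ, Z), add(SSZ, SZ))), SZ))
  →7  S(add(S(add(add(Z, SZ), mul(add(SZ, Z), add(SSZ, SZ)))), SZ))
  →8  S(S(add(add(add(Z, SZ), mul(add(SZ, Z), add(SSZ, SZ))), SZ)))
  →9  S(S(add(add(SZ, mul(add(SZ, Z), add(SSZ, SZ))), SZ)))
  →10  S(S(add(S(add(Z, mul(add(SZ, Z), add(SSZ, SZ)))), SZ)))
  →11  S(S(S(add(add(Z, mul(add(SZ, Z), add(SSZ, SZ))), SZ))))
  →12  S(S(S(add(mul(add(SZ, Z), add(SSZ, SZ)), SZ))))
  →13  S(S(S(add(mul(S(add(Z, Z)), add(SSZ, SZ)), SZ))))
  →14  S(S(S(add(add(add(SSZ, SZ), mul(add(Z, Z), add(SSZ, SZ))), SZ))))
  →15  S(S(S(add(add(S(add(SZ, SZ)), mul(add(Z, Z), add(SSZ, SZ))), SZ))))
  →16  S(S(S(add(S(add(add(SZ, SZ), mul(add(Z, Z), add(SSZ, SZ)))), SZ))))
  →17  S(S(S(S(add(add(add(SZ, SZ), mul(add(Z, Z), add(SSZ, SZ))), SZ)))))
  →18  S(S(S(S(add(add(S(add(Z, SZ)), mul(add(Z, Z), add(SSZ, SZ))), SZ)))))
  →19  S(S(S(S(add(S(add(add(Z, SZ), mul(add(Z, Z), add(SSZ, SZ)))), SZ)))))
  →20  S(S(S(S(S(add(add(add(Z, SZ), mul(add(Z, Z), add(SSZ, SZ))), SZ))))))
  →21  S(S(S(S(S(add(add(SZ, mul(add(Z, Z), add(SSZ, SZ))), SZ))))))
  →22  S(S(S(S(S(add(S(add(Z, mul(add(Z, Z), add(SSZ, SZ)))), SZ))))))
  →23  S(S(S(S(S(S(add(add(Z, mul(add(Z, Z), add(SSZ, SZ))), SZ)))))))
  →24  S(S(S(S(S(S(add(mul(add(Z, Z), add(SSZ, SZ)), SZ)))))))
  →25  S(S(S(S(S(S(add(mul(Z, add(SSZ, SZ)), SZ)))))))
  →26  S(S(S(S(S(S(add(Z, SZ)))))))
  →27  S^7(Z)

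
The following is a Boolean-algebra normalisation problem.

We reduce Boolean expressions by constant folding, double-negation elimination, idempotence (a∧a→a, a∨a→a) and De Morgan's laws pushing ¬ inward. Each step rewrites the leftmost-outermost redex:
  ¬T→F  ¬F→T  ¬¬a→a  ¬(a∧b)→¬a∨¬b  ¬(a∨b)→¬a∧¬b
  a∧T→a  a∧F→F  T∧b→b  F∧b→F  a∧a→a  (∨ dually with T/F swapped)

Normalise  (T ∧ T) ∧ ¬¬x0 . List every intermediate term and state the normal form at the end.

  start: (T ∧ T) ∧ ¬¬x0
  step 1: T ∧ ¬¬x0
  step 2: ¬¬x0
  step 3: x0

Answer: normal form = x0  (in 3 steps)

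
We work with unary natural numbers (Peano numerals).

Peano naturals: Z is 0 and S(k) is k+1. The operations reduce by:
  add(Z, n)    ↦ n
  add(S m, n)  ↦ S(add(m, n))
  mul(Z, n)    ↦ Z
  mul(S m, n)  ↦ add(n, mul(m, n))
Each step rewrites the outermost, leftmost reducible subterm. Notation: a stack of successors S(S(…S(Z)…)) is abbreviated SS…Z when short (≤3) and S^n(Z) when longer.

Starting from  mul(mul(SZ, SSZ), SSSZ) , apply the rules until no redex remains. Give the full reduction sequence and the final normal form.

  start: mul(mul(SZ, SSZ), SSSZ)
  step 1: mul(add(SSZ, mul(Z, SSZ)), SSSZ)
  step 2: mul(S(add(SZ, mul(Z, SSZ))), SSSZ)
  step 3: add(SSSZ, mul(add(SZ, mul(Z, SSZ)), SSSZ))
  step 4: S(add(SSZ, mul(add(SZ, mul(Z, SSZ)), SSSZ)))
  step 5: S(S(add(SZ, mul(add(SZ, mul(Z, SSZ)), SSSZ))))
  step 6: S(S(S(add(Z, mul(add(SZ, mul(Z, SSZ)), SSSZ)))))
  step 7: S(S(S(mul(add(SZ, mul(Z, SSZ)), SSSZ))))
  step 8: S(S(S(mul(S(add(Z, mul(Z, SSZ))), SSSZ))))
  step 9: S(S(S(add(SSSZ, mul(add(Z, mul(Z, SSZ)), SSSZ)))))
  step 10: S(S(S(S(add(SSZ, mul(add(Z, mul(Z, SSZ)), SSSZ))))))
  step 11: S(S(S(S(S(add(SZ, mul(add(Z, mul(Z, SSZ)), SSSZ)))))))
  step 12: S(S(S(S(S(S(add(Z, mul(add(Z, mul(Z, SSZ)), SSSZ))))))))
  step 13: S(S(S(S(S(S(mul(add(Z, mul(Z, SSZ)), SSSZ)))))))
  step 14: S(S(S(S(S(S(mul(mul(Z, SSZ), SSSZ)))))))
  step 15: S(S(S(S(S(S(mul(Z, SSSZ)))))))
  step 16: S^6(Z)

Answer: normal form = S^6(Z)  (in 16 steps)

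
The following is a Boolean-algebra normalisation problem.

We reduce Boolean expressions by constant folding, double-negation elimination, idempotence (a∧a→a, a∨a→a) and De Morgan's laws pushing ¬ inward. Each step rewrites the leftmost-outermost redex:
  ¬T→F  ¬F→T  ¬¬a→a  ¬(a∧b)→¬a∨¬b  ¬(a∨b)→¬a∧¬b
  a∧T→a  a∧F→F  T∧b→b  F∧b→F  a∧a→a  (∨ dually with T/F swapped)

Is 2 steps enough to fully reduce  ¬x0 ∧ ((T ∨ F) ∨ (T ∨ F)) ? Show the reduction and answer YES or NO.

Answer: NO — after 2 steps the term is ¬x0 ∧ T, not yet normal

Derivation:
  start: ¬x0 ∧ ((T ∨ F) ∨ (T ∨ F))
  [1] ¬x0 ∧ (T ∨ F)
  [2] ¬x0 ∧ T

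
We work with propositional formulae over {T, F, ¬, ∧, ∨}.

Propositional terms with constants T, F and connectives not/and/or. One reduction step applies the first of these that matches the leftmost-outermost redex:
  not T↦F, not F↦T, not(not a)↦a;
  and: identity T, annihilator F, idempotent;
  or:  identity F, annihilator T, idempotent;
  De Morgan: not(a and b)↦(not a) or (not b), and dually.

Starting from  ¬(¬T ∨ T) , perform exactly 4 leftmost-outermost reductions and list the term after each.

Answer: after 4 steps: F

Reduction:
  start: ¬(¬T ∨ T)
  [1] ¬¬T ∧ ¬T
  [2] T ∧ ¬T
  [3] ¬T
  [4] F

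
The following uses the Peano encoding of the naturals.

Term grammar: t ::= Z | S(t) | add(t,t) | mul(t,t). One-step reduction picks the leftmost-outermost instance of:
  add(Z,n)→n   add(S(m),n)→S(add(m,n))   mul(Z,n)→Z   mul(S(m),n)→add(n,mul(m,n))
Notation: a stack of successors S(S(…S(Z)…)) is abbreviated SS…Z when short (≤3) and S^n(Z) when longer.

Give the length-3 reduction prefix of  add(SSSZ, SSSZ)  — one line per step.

  start: add(SSSZ, SSSZ)
  step 1: S(add(SSZ, SSSZ))
  step 2: S(S(add(SZ, SSSZ)))
  step 3: S(S(S(add(Z, SSSZ))))

Answer: after 3 steps: S(S(S(add(Z, SSSZ))))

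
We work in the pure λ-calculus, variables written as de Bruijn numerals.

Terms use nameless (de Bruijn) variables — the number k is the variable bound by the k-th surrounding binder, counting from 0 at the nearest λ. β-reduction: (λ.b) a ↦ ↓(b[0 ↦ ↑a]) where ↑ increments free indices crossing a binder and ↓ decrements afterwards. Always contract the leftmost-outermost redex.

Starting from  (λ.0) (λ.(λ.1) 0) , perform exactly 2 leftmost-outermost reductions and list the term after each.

Answer: after 2 steps: λ.0

Reduction:
  start: (λ.0) (λ.(λ.1) 0)
  [1] λ.(λ.1) 0
  [2] λ.0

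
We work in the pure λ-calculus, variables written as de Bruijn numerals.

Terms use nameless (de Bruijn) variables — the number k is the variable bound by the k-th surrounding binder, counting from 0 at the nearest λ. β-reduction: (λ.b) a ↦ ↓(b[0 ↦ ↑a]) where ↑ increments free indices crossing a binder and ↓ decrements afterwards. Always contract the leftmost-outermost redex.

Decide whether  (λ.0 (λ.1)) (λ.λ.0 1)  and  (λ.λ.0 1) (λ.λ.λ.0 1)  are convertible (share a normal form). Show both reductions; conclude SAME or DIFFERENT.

Answer: SAME — A ⇓ λ.0 (λ.λ.λ.0 1), B ⇓ λ.0 (λ.λ.λ.0 1)

Derivation:
Term A:
  start: (λ.0 (λ.1)) (λ.λ.0 1)
  step 1: (λ.λ.0 1) (λ.λ.λ.0 1)
  step 2: λ.0 (λ.λ.λ.0 1)

Term B:
  start: (λ.λ.0 1) (λ.λ.λ.0 1)
  step 1: λ.0 (λ.λ.λ.0 1)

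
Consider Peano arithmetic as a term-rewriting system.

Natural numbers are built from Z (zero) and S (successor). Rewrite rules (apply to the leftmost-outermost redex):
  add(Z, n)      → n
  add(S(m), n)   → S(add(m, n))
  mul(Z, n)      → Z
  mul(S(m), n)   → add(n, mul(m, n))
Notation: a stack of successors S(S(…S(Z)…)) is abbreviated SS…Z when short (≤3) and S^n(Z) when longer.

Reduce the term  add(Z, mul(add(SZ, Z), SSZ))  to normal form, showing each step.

Answer: normal form = SSZ  (in 8 steps)

Derivation:
  start: add(Z, mul(add(SZ, Z), SSZ))
  →1  mul(add(SZ, Z), SSZ)
  →2  mul(S(add(Z, Z)), SSZ)
  →3  add(SSZ, mul(add(Z, Z), SSZ))
  →4  S(add(SZ, mul(add(Z, Z), SSZ)))
  →5  S(S(add(Z, mul(add(Z, Z), SSZ))))
  →6  S(S(mul(add(Z, Z), SSZ)))
  →7  S(S(mul(Z, SSZ)))
  →8  SSZ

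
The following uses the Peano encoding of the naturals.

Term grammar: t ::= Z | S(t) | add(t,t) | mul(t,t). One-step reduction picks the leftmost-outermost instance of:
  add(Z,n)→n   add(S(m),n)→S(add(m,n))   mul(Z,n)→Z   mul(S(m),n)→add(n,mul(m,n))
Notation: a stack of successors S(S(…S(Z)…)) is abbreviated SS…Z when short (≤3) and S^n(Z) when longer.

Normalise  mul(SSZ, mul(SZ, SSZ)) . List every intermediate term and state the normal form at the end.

Answer: normal form = S^4(Z)  (in 19 steps)

Derivation:
  start: mul(SSZ, mul(SZ, SSZ))
  [1] add(mul(SZ, SSZ), mul(SZ, mul(SZ, SSZ)))
  [2] add(add(SSZ, mul(Z, SSZ)), mul(SZ, mul(SZ, SSZ)))
  [3] add(S(add(SZ, mul(Z, SSZ))), mul(SZ, mul(SZ, SSZ)))
  [4] S(add(add(SZ, mul(Z, SSZ)), mul(SZ, mul(SZ, SSZ))))
  [5] S(add(S(add(Z, mul(Z, SSZ))), mul(SZ, mul(SZ, SSZ))))
  [6] S(S(add(add(Z, mul(Z, SSZ)), mul(SZ, mul(SZ, SSZ)))))
  [7] S(S(add(mul(Z, SSZ), mul(SZ, mul(SZ, SSZ)))))
  [8] S(S(add(Z, mul(SZ, mul(SZ, SSZ)))))
  [9] S(S(mul(SZ, mul(SZ, SSZ))))
  [10] S(S(add(mul(SZ, SSZ), mul(Z, mul(SZ, SSZ)))))
  [11] S(S(add(add(SSZ, mul(Z, SSZ)), mul(Z, mul(SZ, SSZ)))))
  [12] S(S(add(S(add(SZ, mul(Z, SSZ))), mul(Z, mul(SZ, SSZ)))))
  [13] S(S(S(add(add(SZ, mul(Z, SSZ)), mul(Z, mul(SZ, SSZ))))))
  [14] S(S(S(add(S(add(Z, mul(Z, SSZ))), mul(Z, mul(SZ, SSZ))))))
  [15] S(S(S(S(add(add(Z, mul(Z, SSZ)), mul(Z, mul(SZ, SSZ)))))))
  [16] S(S(S(S(add(mul(Z, SSZ), mul(Z, mul(SZ, SSZ)))))))
  [17] S(S(S(S(add(Z, mul(Z, mul(SZ, SSZ)))))))
  [18] S(S(S(S(mul(Z, mul(SZ, SSZ))))))
  [19] S^4(Z)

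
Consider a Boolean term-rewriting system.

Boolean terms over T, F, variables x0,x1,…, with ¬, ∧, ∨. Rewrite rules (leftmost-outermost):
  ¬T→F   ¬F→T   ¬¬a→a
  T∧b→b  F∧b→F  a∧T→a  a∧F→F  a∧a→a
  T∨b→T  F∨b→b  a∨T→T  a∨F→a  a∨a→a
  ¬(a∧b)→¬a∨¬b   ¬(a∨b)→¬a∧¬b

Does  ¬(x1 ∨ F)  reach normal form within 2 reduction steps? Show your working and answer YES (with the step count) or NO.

Answer: NO — after 2 steps the term is ¬x1 ∧ T, not yet normal

Working:
  start: ¬(x1 ∨ F)
  →1  ¬x1 ∧ ¬F
  →2  ¬x1 ∧ T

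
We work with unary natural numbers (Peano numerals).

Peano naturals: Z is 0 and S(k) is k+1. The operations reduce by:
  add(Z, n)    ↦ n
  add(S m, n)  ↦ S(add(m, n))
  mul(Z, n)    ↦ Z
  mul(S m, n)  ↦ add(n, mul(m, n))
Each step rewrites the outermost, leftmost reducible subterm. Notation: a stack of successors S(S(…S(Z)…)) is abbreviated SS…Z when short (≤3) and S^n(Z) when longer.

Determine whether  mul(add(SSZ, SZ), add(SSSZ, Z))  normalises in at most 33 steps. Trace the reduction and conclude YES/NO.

Answer: YES — reaches normal form S^9(Z) in 31 ≤ 33 steps

Working:
  start: mul(add(SSZ, SZ), add(SSSZ, Z))
  →1  mul(S(add(SZ, SZ)), add(SSSZ, Z))
  →2  add(add(SSSZ, Z), mul(add(SZ, SZ), add(SSSZ, Z)))
  →3  add(S(add(SSZ, Z)), mul(add(SZ, SZ), add(SSSZ, Z)))
  →4  S(add(add(SSZ, Z), mul(add(SZ, SZ), add(SSSZ, Z))))
  →5  S(add(S(add(SZ, Z)), mul(add(SZ, SZ), add(SSSZ, Z))))
  →6  S(S(add(add(SZ, Z), mul(add(SZ, SZ), add(SSSZ, Z)))))
  →7  S(S(add(S(add(Z, Z)), mul(add(SZ, SZ), add(SSSZ, Z)))))
  →8  S(S(S(add(add(Z, Z), mul(add(SZ, SZ), add(SSSZ, Z))))))
  →9  S(S(S(add(Z, mul(add(SZ, SZ), add(SSSZ, Z))))))
  →10  S(S(S(mul(add(SZ, SZ), add(SSSZ, Z)))))
  →11  S(S(S(mul(S(add(Z, SZ)), add(SSSZ, Z)))))
  →12  S(S(S(add(add(SSSZ, Z), mul(add(Z, SZ), add(SSSZ, Z))))))
  →13  S(S(S(add(S(add(SSZ, Z)), mul(add(Z, SZ), add(SSSZ, Z))))))
  →14  S(S(S(S(add(add(SSZ, Z), mul(add(Z, SZ), add(SSSZ, Z)))))))
  →15  S(S(S(S(add(S(add(SZ, Z)), mul(add(Z, SZ), add(SSSZ, Z)))))))
  →16  S(S(S(S(S(add(add(SZ, Z), mul(add(Z, SZ), add(SSSZ, Z))))))))
  →17  S(S(S(S(S(add(S(add(Z, Z)), mul(add(Z, SZ), add(SSSZ, Z))))))))
  →18  S(S(S(S(S(S(add(add(Z, Z), mul(add(Z, SZ), add(SSSZ, Z)))))))))
  →19  S(S(S(S(S(S(add(Z, mul(add(Z, SZ), add(SSSZ, Z)))))))))
  →20  S(S(S(S(S(S(mul(add(Z, SZ), add(SSSZ, Z))))))))
  →21  S(S(S(S(S(S(mul(SZ, add(SSSZ, Z))))))))
  →22  S(S(S(S(S(S(add(add(SSSZ, Z), mul(Z, add(SSSZ, Z)))))))))
  →23  S(S(S(S(S(S(add(S(add(SSZ, Z)), mul(Z, add(SSSZ, Z)))))))))
  →24  S(S(S(S(S(S(S(add(add(SSZ, Z), mul(Z, add(SSSZ, Z))))))))))
  →25  S(S(S(S(S(S(S(add(S(add(SZ, Z)), mul(Z, add(SSSZ, Z))))))))))
  →26  S(S(S(S(S(S(S(S(add(add(SZ, Z), mul(Z, add(SSSZ, Z)))))))))))
  →27  S(S(S(S(S(S(S(S(add(S(add(Z, Z)), mul(Z, add(SSSZ, Z)))))))))))
  →28  S(S(S(S(S(S(S(S(S(add(add(Z, Z), mul(Z, add(SSSZ, Z))))))))))))
  →29  S(S(S(S(S(S(S(S(S(add(Z, mul(Z, add(SSSZ, Z))))))))))))
  →30  S(S(S(S(S(S(S(S(S(mul(Z, add(SSSZ, Z)))))))))))
  →31  S^9(Z)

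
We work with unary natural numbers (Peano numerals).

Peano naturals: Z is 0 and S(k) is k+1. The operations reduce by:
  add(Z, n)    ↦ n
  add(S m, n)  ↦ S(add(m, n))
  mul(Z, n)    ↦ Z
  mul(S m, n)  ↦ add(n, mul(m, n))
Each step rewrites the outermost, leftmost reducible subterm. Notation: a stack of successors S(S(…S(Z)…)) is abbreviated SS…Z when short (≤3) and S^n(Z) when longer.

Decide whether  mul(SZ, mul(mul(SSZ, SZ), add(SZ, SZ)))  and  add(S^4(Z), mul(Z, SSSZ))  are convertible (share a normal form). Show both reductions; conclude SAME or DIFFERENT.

Answer: SAME — A ⇓ S^4(Z), B ⇓ S^4(Z)

Working:
Term A:
  start: mul(SZ, mul(mul(SSZ, SZ), add(SZ, SZ)))
  step 1: add(mul(mul(SSZ, SZ), add(SZ, SZ)), mul(Z, mul(mul(SSZ, SZ), add(SZ, SZ))))
  step 2: add(mul(add(SZ, mul(SZ, SZ)), add(SZ, SZ)), mul(Z, mul(mul(SSZ, SZ), add(SZ, SZ))))
  step 3: add(mul(S(add(Z, mul(SZ, SZ))), add(SZ, SZ)), mul(Z, mul(mul(SSZ, SZ), add(SZ, SZ))))
  step 4: add(add(add(SZ, SZ), mul(add(Z, mul(SZ, SZ)), add(SZ, SZ))), mul(Z, mul(mul(SSZ, SZ), add(SZ, SZ))))
  step 5: add(add(S(add(Z, SZ)), mul(add(Z, mul(SZ, SZ)), add(SZ, SZ))), mul(Z, mul(mul(SSZ, SZ), add(SZ, SZ))))
  step 6: add(S(add(add(Z, SZ), mul(add(Z, mul(SZ, SZ)), add(SZ, SZ)))), mul(Z, mul(mul(SSZ, SZ), add(SZ, SZ))))
  step 7: S(add(add(add(Z, SZ), mul(add(Z, mul(SZ, SZ)), add(SZ, SZ))), mul(Z, mul(mul(SSZ, SZ), add(SZ, SZ)))))
  step 8: S(add(add(SZ, mul(add(Z, mul(SZ, SZ)), add(SZ, SZ))), mul(Z, mul(mul(SSZ, SZ), add(SZ, SZ)))))
  step 9: S(add(S(add(Z, mul(add(Z, mul(SZ, SZ)), add(SZ, SZ)))), mul(Z, mul(mul(SSZ, SZ), add(SZ, SZ)))))
  step 10: S(S(add(add(Z, mul(add(Z, mul(SZ, SZ)), add(SZ, SZ))), mul(Z, mul(mul(SSZ, SZ), add(SZ, SZ))))))
  step 11: S(S(add(mul(add(Z, mul(SZ, SZ)), add(SZ, SZ)), mul(Z, mul(mul(SSZ, SZ), add(SZ, SZ))))))
  step 12: S(S(add(mul(mul(SZ, SZ), add(SZ, SZ)), mul(Z, mul(mul(SSZ, SZ), add(SZ, SZ))))))
  step 13: S(S(add(mul(add(SZ, mul(Z, SZ)), add(SZ, SZ)), mul(Z, mul(mul(SSZ, SZ), add(SZ, SZ))))))
  step 14: S(S(add(mul(S(add(Z, mul(Z, SZ))), add(SZ, SZ)), mul(Z, mul(mul(SSZ, SZ), add(SZ, SZ))))))
  step 15: S(S(add(add(add(SZ, SZ), mul(add(Z, mul(Z, SZ)), add(SZ, SZ))), mul(Z, mul(mul(SSZ, SZ), add(SZ, SZ))))))
  step 16: S(S(add(add(S(add(Z, SZ)), mul(add(Z, mul(Z, SZ)), add(SZ, SZ))), mul(Z, mul(mul(SSZ, SZ), add(SZ, SZ))))))
  step 17: S(S(add(S(add(add(Z, SZ), mul(add(Z, mul(Z, SZ)), add(SZ, SZ)))), mul(Z, mul(mul(SSZ, SZ), add(SZ, SZ))))))
  step 18: S(S(S(add(add(add(Z, SZ), mul(add(Z, mul(Z, SZ)), add(SZ, SZ))), mul(Z, mul(mul(SSZ, SZ), add(SZ, SZ)))))))
  step 19: S(S(S(add(add(SZ, mul(add(Z, mul(Z, SZ)), add(SZ, SZ))), mul(Z, mul(mul(SSZ, SZ), add(SZ, SZ)))))))
  step 20: S(S(S(add(S(add(Z, mul(add(Z, mul(Z, SZ)), add(SZ, SZ)))), mul(Z, mul(mul(SSZ, SZ), add(SZ, SZ)))))))
  step 21: S(S(S(S(add(add(Z, mul(add(Z, mul(Z, SZ)), add(SZ, SZ))), mul(Z, mul(mul(SSZ, SZ), add(SZ, SZ))))))))
  step 22: S(S(S(S(add(mul(add(Z, mul(Z, SZ)), add(SZ, SZ)), mul(Z, mul(mul(SSZ, SZ), add(SZ, SZ))))))))
  step 23: S(S(S(S(add(mul(mul(Z, SZ), add(SZ, SZ)), mul(Z, mul(mul(SSZ, SZ), add(SZ, SZ))))))))
  step 24: S(S(S(S(add(mul(Z, add(SZ, SZ)), mul(Z, mul(mul(SSZ, SZ), add(SZ, SZ))))))))
  step 25: S(S(S(S(add(Z, mul(Z, mul(mul(SSZ, SZ), add(SZ, SZ))))))))
  step 26: S(S(S(S(mul(Z, mul(mul(SSZ, SZ), add(SZ, SZ)))))))
  step 27: S^4(Z)

Term B:
  start: add(S^4(Z), mul(Z, SSSZ))
  step 1: S(add(SSSZ, mul(Z, SSSZ)))
  step 2: S(S(add(SSZ, mul(Z, SSSZ))))
  step 3: S(S(S(add(SZ, mul(Z, SSSZ)))))
  step 4: S(S(S(S(add(Z, mul(Z, SSSZ))))))
  step 5: S(S(S(S(mul(Z, SSSZ)))))
  step 6: S^4(Z)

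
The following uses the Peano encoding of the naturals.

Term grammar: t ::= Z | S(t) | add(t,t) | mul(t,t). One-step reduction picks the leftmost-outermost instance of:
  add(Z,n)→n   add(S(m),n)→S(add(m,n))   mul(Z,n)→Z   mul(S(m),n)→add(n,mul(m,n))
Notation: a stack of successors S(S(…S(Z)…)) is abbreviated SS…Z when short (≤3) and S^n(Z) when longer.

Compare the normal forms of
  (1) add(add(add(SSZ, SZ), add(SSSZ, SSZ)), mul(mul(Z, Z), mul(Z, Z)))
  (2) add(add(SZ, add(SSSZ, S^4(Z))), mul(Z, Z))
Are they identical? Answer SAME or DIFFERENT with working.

Answer: SAME — A ⇓ S^8(Z), B ⇓ S^8(Z)

Working:
Term A:
  start: add(add(add(SSZ, SZ), add(SSSZ, SSZ)), mul(mul(Z, Z), mul(Z, Z)))
  [1] add(add(S(add(SZ, SZ)), add(SSSZ, SSZ)), mul(mul(Z, Z), mul(Z, Z)))
  [2] add(S(add(add(SZ, SZ), add(SSSZ, SSZ))), mul(mul(Z, Z), mul(Z, Z)))
  [3] S(add(add(add(SZ, SZ), add(SSSZ, SSZ)), mul(mul(Z, Z), mul(Z, Z))))
  [4] S(add(add(S(add(Z, SZ)), add(SSSZ, SSZ)), mul(mul(Z, Z), mul(Z, Z))))
  [5] S(add(S(add(add(Z, SZ), add(SSSZ, SSZ))), mul(mul(Z, Z), mul(Z, Z))))
  [6] S(S(add(add(add(Z, SZ), add(SSSZ, SSZ)), mul(mul(Z, Z), mul(Z, Z)))))
  [7] S(S(add(add(SZ, add(SSSZ, SSZ)), mul(mul(Z, Z), mul(Z, Z)))))
  [8] S(S(add(S(add(Z, add(SSSZ, SSZ))), mul(mul(Z, Z), mul(Z, Z)))))
  [9] S(S(S(add(add(Z, add(SSSZ, SSZ)), mul(mul(Z, Z), mul(Z, Z))))))
  [10] S(S(S(add(add(SSSZ, SSZ), mul(mul(Z, Z), mul(Z, Z))))))
  [11] S(S(S(add(S(add(SSZ, SSZ)), mul(mul(Z, Z), mul(Z, Z))))))
  [12] S(S(S(S(add(add(SSZ, SSZ), mul(mul(Z, Z), mul(Z, Z)))))))
  [13] S(S(S(S(add(S(add(SZ, SSZ)), mul(mul(Z, Z), mul(Z, Z)))))))
  [14] S(S(S(S(S(add(add(SZ, SSZ), mul(mul(Z, Z), mul(Z, Z))))))))
  [15] S(S(S(S(S(add(S(add(Z, SSZ)), mul(mul(Z, Z), mul(Z, Z))))))))
  [16] S(S(S(S(S(S(add(add(Z, SSZ), mul(mul(Z, Z), mul(Z, Z)))))))))
  [17] S(S(S(S(S(S(add(SSZ, mul(mul(Z, Z), mul(Z, Z)))))))))
  [18] S(S(S(S(S(S(S(add(SZ, mul(mul(Z, Z), mul(Z, Z))))))))))
  [19] S(S(S(S(S(S(S(S(add(Z, mul(mul(Z, Z), mul(Z, Z)))))))))))
  [20] S(S(S(S(S(S(S(S(mul(mul(Z, Z), mul(Z, Z))))))))))
  [21] S(S(S(S(S(S(S(S(mul(Z, mul(Z, Z))))))))))
  [22] S^8(Z)

Term B:
  start: add(add(SZ, add(SSSZ, S^4(Z))), mul(Z, Z))
  [1] add(S(add(Z, add(SSSZ, S^4(Z)))), mul(Z, Z))
  [2] S(add(add(Z, add(SSSZ, S^4(Z))), mul(Z, Z)))
  [3] S(add(add(SSSZ, S^4(Z)), mul(Z, Z)))
  [4] S(add(S(add(SSZ, S^4(Z))), mul(Z, Z)))
  [5] S(S(add(add(SSZ, S^4(Z)), mul(Z, Z))))
  [6] S(S(add(S(add(SZ, S^4(Z))), mul(Z, Z))))
  [7] S(S(S(add(add(SZ, S^4(Z)), mul(Z, Z)))))
  [8] S(S(S(add(S(add(Z, S^4(Z))), mul(Z, Z)))))
  [9] S(S(S(S(add(add(Z, S^4(Z)), mul(Z, Z))))))
  [10] S(S(S(S(add(S^4(Z), mul(Z, Z))))))
  [11] S(S(S(S(S(add(SSSZ, mul(Z, Z)))))))
  [12] S(S(S(S(S(S(add(SSZ, mul(Z, Z))))))))
  [13] S(S(S(S(S(S(S(add(SZ, mul(Z, Z)))))))))
  [14] S(S(S(S(S(S(S(S(add(Z, mul(Z, Z))))))))))
  [15] S(S(S(S(S(S(S(S(mul(Z, Z)))))))))
  [16] S^8(Z)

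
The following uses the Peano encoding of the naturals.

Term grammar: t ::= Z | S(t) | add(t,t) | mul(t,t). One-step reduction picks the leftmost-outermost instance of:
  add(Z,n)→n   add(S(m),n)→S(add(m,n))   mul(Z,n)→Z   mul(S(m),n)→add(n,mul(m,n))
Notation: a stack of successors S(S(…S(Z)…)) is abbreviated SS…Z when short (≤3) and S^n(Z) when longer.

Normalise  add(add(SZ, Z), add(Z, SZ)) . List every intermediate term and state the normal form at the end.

Answer: normal form = SSZ  (in 5 steps)

Working:
  start: add(add(SZ, Z), add(Z, SZ))
  [1] add(S(add(Z, Z)), add(Z, SZ))
  [2] S(add(add(Z, Z), add(Z, SZ)))
  [3] S(add(Z, add(Z, SZ)))
  [4] S(add(Z, SZ))
  [5] SSZ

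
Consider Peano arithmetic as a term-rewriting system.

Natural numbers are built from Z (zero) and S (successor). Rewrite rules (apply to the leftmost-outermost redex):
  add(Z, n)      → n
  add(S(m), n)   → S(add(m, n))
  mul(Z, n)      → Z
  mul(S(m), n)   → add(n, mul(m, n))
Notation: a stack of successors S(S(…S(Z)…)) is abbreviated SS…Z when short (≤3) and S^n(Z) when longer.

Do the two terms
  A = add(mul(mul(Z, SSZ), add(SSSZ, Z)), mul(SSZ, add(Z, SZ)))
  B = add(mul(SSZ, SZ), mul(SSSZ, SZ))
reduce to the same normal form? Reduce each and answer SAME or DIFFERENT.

Answer: DIFFERENT — A ⇓ SSZ, B ⇓ S^5(Z)

Working:
Term A:
  start: add(mul(mul(Z, SSZ), add(SSSZ, Z)), mul(SSZ, add(Z, SZ)))
  step 1: add(mul(Z, add(SSSZ, Z)), mul(SSZ, add(Z, SZ)))
  step 2: add(Z, mul(SSZ, add(Z, SZ)))
  step 3: mul(SSZ, add(Z, SZ))
  step 4: add(add(Z, SZ), mul(SZ, add(Z, SZ)))
  step 5: add(SZ, mul(SZ, add(Z, SZ)))
  step 6: S(add(Z, mul(SZ, add(Z, SZ))))
  step 7: S(mul(SZ, add(Z, SZ)))
  step 8: S(add(add(Z, SZ), mul(Z, add(Z, SZ))))
  step 9: S(add(SZ, mul(Z, add(Z, SZ))))
  step 10: S(S(add(Z, mul(Z, add(Z, SZ)))))
  step 11: S(S(mul(Z, add(Z, SZ))))
  step 12: SSZ

Term B:
  start: add(mul(SSZ, SZ), mul(SSSZ, SZ))
  step 1: add(add(SZ, mul(SZ, SZ)), mul(SSSZ, SZ))
  step 2: add(S(add(Z, mul(SZ, SZ))), mul(SSSZ, SZ))
  step 3: S(add(add(Z, mul(SZ, SZ)), mul(SSSZ, SZ)))
  step 4: S(add(mul(SZ, SZ), mul(SSSZ, SZ)))
  step 5: S(add(add(SZ, mul(Z, SZ)), mul(SSSZ, SZ)))
  step 6: S(add(S(add(Z, mul(Z, SZ))), mul(SSSZ, SZ)))
  step 7: S(S(add(add(Z, mul(Z, SZ)), mul(SSSZ, SZ))))
  step 8: S(S(add(mul(Z, SZ), mul(SSSZ, SZ))))
  step 9: S(S(add(Z, mul(SSSZ, SZ))))
  step 10: S(S(mul(SSSZ, SZ)))
  step 11: S(S(add(SZ, mul(SSZ, SZ))))
  step 12: S(S(S(add(Z, mul(SSZ, SZ)))))
  step 13: S(S(S(mul(SSZ, SZ))))
  step 14: S(S(S(add(SZ, mul(SZ, SZ)))))
  step 15: S(S(S(S(add(Z, mul(SZ, SZ))))))
  step 16: S(S(S(S(mul(SZ, SZ)))))
  step 17: S(S(S(S(add(SZ, mul(Z, SZ))))))
  step 18: S(S(S(S(S(add(Z, mul(Z, SZ)))))))
  step 19: S(S(S(S(S(mul(Z, SZ))))))
  step 20: S^5(Z)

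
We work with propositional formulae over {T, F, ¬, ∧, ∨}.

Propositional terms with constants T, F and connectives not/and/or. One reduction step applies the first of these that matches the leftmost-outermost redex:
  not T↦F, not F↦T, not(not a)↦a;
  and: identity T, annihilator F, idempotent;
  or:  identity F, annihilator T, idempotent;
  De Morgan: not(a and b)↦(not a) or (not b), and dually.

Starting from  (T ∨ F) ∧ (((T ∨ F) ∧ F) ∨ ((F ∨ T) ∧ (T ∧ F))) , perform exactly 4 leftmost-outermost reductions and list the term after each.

  start: (T ∨ F) ∧ (((T ∨ F) ∧ F) ∨ ((F ∨ T) ∧ (T ∧ F)))
  →1  T ∧ (((T ∨ F) ∧ F) ∨ ((F ∨ T) ∧ (T ∧ F)))
  →2  ((T ∨ F) ∧ F) ∨ ((F ∨ T) ∧ (T ∧ F))
  →3  F ∨ ((F ∨ T) ∧ (T ∧ F))
  →4  (F ∨ T) ∧ (T ∧ F)

Answer: after 4 steps: (F ∨ T) ∧ (T ∧ F)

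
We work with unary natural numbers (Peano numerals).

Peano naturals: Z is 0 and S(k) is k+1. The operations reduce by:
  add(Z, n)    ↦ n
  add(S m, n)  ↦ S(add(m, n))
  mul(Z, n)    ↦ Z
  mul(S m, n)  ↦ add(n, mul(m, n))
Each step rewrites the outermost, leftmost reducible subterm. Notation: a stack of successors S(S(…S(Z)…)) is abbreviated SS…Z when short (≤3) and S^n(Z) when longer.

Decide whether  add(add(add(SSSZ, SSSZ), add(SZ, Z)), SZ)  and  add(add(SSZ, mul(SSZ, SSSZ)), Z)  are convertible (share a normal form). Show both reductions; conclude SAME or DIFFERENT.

Answer: SAME — A ⇓ S^8(Z), B ⇓ S^8(Z)

Working:
Term A:
  start: add(add(add(SSSZ, SSSZ), add(SZ, Z)), SZ)
  step 1: add(add(S(add(SSZ, SSSZ)), add(SZ, Z)), SZ)
  step 2: add(S(add(add(SSZ, SSSZ), add(SZ, Z))), SZ)
  step 3: S(add(add(add(SSZ, SSSZ), add(SZ, Z)), SZ))
  step 4: S(add(add(S(add(SZ, SSSZ)), add(SZ, Z)), SZ))
  step 5: S(add(S(add(add(SZ, SSSZ), add(SZ, Z))), SZ))
  step 6: S(S(add(add(add(SZ, SSSZ), add(SZ, Z)), SZ)))
  step 7: S(S(add(add(S(add(Z, SSSZ)), add(SZ, Z)), SZ)))
  step 8: S(S(add(S(add(add(Z, SSSZ), add(SZ, Z))), SZ)))
  step 9: S(S(S(add(add(add(Z, SSSZ), add(SZ, Z)), SZ))))
  step 10: S(S(S(add(add(SSSZ, add(SZ, Z)), SZ))))
  step 11: S(S(S(add(S(add(SSZ, add(SZ, Z))), SZ))))
  step 12: S(S(S(S(add(add(SSZ, add(SZ, Z)), SZ)))))
  step 13: S(S(S(S(add(S(add(SZ, add(SZ, Z))), SZ)))))
  step 14: S(S(S(S(S(add(add(SZ, add(SZ, Z)), SZ))))))
  step 15: S(S(S(S(S(add(S(add(Z, add(SZ, Z))), SZ))))))
  step 16: S(S(S(S(S(S(add(add(Z, add(SZ, Z)), SZ)))))))
  step 17: S(S(S(S(S(S(add(add(SZ, Z), SZ)))))))
  step 18: S(S(S(S(S(S(add(S(add(Z, Z)), SZ)))))))
  step 19: S(S(S(S(S(S(S(add(add(Z, Z), SZ))))))))
  step 20: S(S(S(S(S(S(S(add(Z, SZ))))))))
  step 21: S^8(Z)

Term B:
  start: add(add(SSZ, mul(SSZ, SSSZ)), Z)
  step 1: add(S(add(SZ, mul(SSZ, SSSZ))), Z)
  step 2: S(add(add(SZ, mul(SSZ, SSSZ)), Z))
  step 3: S(add(S(add(Z, mul(SSZ, SSSZ))), Z))
  step 4: S(S(add(add(Z, mul(SSZ, SSSZ)), Z)))
  step 5: S(S(add(mul(SSZ, SSSZ), Z)))
  step 6: S(S(add(add(SSSZ, mul(SZ, SSSZ)), Z)))
  step 7: S(S(add(S(add(SSZ, mul(SZ, SSSZ))), Z)))
  step 8: S(S(S(add(add(SSZ, mul(SZ, SSSZ)), Z))))
  step 9: S(S(S(add(S(add(SZ, mul(SZ, SSSZ))), Z))))
  step 10: S(S(S(S(add(add(SZ, mul(SZ, SSSZ)), Z)))))
  step 11: S(S(S(S(add(S(add(Z, mul(SZ, SSSZ))), Z)))))
  step 12: S(S(S(S(S(add(add(Z, mul(SZ, SSSZ)), Z))))))
  step 13: S(S(S(S(S(add(mul(SZ, SSSZ), Z))))))
  step 14: S(S(S(S(S(add(add(SSSZ, mul(Z, SSSZ)), Z))))))
  step 15: S(S(S(S(S(add(S(add(SSZ, mul(Z, SSSZ))), Z))))))
  step 16: S(S(S(S(S(S(add(add(SSZ, mul(Z, SSSZ)), Z)))))))
  step 17: S(S(S(S(S(S(add(S(add(SZ, mul(Z, SSSZ))), Z)))))))
  step 18: S(S(S(S(S(S(S(add(add(SZ, mul(Z, SSSZ)), Z))))))))
  step 19: S(S(S(S(S(S(S(add(S(add(Z, mul(Z, SSSZ))), Z))))))))
  step 20: S(S(S(S(S(S(S(S(add(add(Z, mul(Z, SSSZ)), Z)))))))))
  step 21: S(S(S(S(S(S(S(S(add(mul(Z, SSSZ), Z)))))))))
  step 22: S(S(S(S(S(S(S(S(add(Z, Z)))))))))
  step 23: S^8(Z)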